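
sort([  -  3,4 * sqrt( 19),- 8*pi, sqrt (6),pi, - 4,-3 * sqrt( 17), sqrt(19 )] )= [ - 8*pi, - 3*  sqrt(17 ),-4,-3,sqrt(6),pi,sqrt(19 ) , 4 * sqrt( 19 ) ]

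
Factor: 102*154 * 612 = 2^4*3^3 *7^1*11^1*17^2= 9613296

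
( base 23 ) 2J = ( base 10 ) 65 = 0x41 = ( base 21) 32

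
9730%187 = 6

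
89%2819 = 89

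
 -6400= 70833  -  77233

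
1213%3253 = 1213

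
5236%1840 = 1556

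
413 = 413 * 1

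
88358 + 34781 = 123139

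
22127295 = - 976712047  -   - 998839342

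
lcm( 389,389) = 389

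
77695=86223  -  8528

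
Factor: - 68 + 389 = 3^1 *107^1 = 321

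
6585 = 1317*5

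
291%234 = 57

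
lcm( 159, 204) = 10812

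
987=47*21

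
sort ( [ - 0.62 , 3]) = [-0.62 , 3]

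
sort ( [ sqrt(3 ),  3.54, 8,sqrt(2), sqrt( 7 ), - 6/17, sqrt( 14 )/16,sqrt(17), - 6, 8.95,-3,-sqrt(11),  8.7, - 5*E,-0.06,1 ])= [-5*E , - 6, - sqrt( 11 ), - 3, - 6/17,-0.06,  sqrt(14) /16,  1 , sqrt ( 2 ),  sqrt( 3),  sqrt( 7), 3.54,  sqrt(17),8,  8.7,8.95] 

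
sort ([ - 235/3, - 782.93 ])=[ - 782.93,- 235/3]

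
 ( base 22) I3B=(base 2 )10001001010101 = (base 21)jjb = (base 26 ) d01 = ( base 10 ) 8789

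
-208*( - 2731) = 568048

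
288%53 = 23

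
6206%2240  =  1726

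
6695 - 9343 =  - 2648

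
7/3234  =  1/462 = 0.00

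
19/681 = 19/681 = 0.03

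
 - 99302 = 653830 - 753132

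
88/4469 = 88/4469=0.02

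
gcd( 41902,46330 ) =82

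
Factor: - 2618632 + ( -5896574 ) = - 8515206 =- 2^1*3^5 * 7^1*2503^1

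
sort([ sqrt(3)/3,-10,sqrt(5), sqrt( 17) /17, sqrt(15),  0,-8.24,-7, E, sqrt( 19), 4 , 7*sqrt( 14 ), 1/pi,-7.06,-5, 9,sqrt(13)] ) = [ - 10, - 8.24,-7.06, - 7, - 5 , 0, sqrt(17)/17 , 1/pi,sqrt(3)/3, sqrt(5),  E,sqrt(13), sqrt( 15), 4,sqrt( 19),  9, 7*sqrt ( 14)]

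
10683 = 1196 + 9487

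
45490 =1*45490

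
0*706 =0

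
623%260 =103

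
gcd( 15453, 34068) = 51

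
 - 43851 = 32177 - 76028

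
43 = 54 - 11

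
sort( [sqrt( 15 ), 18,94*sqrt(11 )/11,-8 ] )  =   [ - 8, sqrt( 15),18,94*sqrt( 11 )/11] 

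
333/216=1  +  13/24 =1.54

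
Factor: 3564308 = 2^2*11^1 * 59^1*1373^1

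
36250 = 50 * 725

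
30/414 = 5/69 = 0.07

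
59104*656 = 38772224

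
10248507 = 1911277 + 8337230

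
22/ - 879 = - 1+857/879 =- 0.03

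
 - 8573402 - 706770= - 9280172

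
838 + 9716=10554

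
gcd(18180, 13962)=6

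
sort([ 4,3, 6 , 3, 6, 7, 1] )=[1, 3,3,4, 6, 6,7 ] 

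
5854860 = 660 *8871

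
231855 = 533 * 435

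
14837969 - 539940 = 14298029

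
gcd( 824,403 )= 1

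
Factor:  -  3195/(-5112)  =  2^( - 3 )*5^1 = 5/8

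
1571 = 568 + 1003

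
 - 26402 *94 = - 2481788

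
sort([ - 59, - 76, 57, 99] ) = [-76, - 59, 57,  99 ] 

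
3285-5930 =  -2645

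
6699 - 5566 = 1133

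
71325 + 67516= 138841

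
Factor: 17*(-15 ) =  - 3^1*5^1*17^1= - 255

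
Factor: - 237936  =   - 2^4 * 3^1*4957^1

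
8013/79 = 101 + 34/79 = 101.43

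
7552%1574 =1256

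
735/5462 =735/5462  =  0.13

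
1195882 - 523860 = 672022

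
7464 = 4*1866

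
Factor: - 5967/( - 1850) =2^( - 1 )*3^3*5^(  -  2)*13^1*17^1 *37^( - 1) 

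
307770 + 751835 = 1059605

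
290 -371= - 81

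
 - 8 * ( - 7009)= 56072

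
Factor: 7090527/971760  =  2^( - 4 )*5^( - 1 )*229^1*4049^ (-1 ) *10321^1 = 2363509/323920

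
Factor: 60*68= 2^4*3^1* 5^1 *17^1 = 4080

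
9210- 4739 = 4471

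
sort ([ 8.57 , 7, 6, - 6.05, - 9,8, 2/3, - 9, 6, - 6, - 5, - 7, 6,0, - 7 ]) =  [ - 9, - 9, - 7, - 7, - 6.05, - 6, - 5,0, 2/3, 6, 6, 6, 7 , 8,8.57 ] 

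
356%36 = 32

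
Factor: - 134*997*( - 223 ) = 2^1*67^1*223^1* 997^1 = 29792354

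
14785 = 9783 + 5002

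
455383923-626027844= - 170643921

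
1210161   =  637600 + 572561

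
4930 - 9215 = -4285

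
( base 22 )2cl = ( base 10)1253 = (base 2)10011100101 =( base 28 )1GL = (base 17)45C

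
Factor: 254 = 2^1*127^1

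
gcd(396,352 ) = 44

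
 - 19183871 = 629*( - 30499) 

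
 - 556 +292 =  - 264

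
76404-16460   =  59944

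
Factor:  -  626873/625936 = -2^ (-4)*13^1*19^(  -  1 )*29^(  -  1 ) * 71^( - 1)*48221^1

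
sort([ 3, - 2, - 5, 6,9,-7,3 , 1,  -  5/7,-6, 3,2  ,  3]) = [ - 7, - 6, - 5, - 2,-5/7,1, 2,3, 3, 3,  3,6,9 ]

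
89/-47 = -2+5/47 = - 1.89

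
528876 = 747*708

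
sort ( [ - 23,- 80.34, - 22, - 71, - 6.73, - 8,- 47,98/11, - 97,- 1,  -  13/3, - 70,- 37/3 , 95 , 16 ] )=[-97, - 80.34, - 71, - 70,-47 , - 23,-22,-37/3,  -  8 ,-6.73, - 13/3, - 1,98/11,16,95 ]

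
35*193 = 6755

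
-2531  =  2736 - 5267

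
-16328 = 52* ( - 314 ) 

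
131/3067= 131/3067= 0.04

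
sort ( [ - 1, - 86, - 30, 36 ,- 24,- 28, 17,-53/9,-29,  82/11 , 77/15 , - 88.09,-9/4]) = [ - 88.09 , - 86, - 30 ,  -  29, - 28,-24, - 53/9, - 9/4, - 1 , 77/15, 82/11 , 17,  36 ]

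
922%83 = 9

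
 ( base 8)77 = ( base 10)63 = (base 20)33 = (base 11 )58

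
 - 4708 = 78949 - 83657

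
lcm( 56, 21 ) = 168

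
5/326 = 5/326= 0.02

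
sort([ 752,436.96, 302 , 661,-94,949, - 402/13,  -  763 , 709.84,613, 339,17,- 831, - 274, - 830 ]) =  [-831 , - 830, - 763, - 274, - 94, - 402/13, 17, 302,339, 436.96 , 613,661,709.84, 752,949 ]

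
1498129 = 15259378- 13761249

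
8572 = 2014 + 6558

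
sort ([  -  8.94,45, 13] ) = [ - 8.94,13, 45 ] 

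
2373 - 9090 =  - 6717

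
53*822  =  43566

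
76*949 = 72124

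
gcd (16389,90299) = 1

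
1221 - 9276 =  - 8055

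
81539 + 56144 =137683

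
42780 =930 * 46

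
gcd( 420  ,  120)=60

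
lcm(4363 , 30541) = 30541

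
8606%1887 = 1058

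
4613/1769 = 2+1075/1769=2.61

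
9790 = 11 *890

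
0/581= 0  =  0.00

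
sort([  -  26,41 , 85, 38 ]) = [ - 26 , 38,41,  85 ]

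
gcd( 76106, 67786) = 2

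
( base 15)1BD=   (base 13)250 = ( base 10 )403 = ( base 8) 623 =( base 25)G3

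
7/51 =7/51 = 0.14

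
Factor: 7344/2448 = 3^1 = 3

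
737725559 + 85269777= 822995336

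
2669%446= 439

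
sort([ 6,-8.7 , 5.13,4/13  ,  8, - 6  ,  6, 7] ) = [-8.7,- 6,4/13 , 5.13,6,6,7,8]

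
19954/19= 1050  +  4/19 = 1050.21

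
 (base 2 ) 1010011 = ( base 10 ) 83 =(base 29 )2p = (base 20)43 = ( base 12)6B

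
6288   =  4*1572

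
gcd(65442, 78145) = 1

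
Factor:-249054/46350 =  - 3^( - 1)*5^( - 2)*13^1*31^1=-403/75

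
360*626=225360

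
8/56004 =2/14001 = 0.00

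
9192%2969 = 285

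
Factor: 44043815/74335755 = 3^( - 1)*13^ ( - 1)*381209^(-1)*8808763^1 = 8808763/14867151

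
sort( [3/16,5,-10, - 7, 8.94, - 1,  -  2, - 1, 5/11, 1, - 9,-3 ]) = [ - 10, - 9, - 7, - 3, -2, - 1, - 1, 3/16,5/11, 1, 5, 8.94]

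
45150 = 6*7525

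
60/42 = 10/7=1.43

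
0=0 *358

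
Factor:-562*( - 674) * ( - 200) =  - 2^5*5^2*281^1*337^1=- 75757600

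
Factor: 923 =13^1*71^1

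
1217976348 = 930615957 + 287360391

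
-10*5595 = - 55950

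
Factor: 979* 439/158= 429781/158 = 2^ ( - 1)*11^1*79^ (-1 )*89^1 * 439^1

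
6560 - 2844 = 3716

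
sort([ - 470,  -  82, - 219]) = [ - 470,- 219,-82 ]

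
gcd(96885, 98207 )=1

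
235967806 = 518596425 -282628619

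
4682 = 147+4535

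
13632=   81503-67871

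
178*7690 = 1368820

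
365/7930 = 73/1586 =0.05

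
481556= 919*524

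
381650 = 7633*50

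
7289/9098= 7289/9098 = 0.80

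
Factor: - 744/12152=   -3/49 = - 3^1*7^( -2 ) 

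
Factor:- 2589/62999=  - 3^1*73^( - 1)=-3/73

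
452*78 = 35256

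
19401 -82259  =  -62858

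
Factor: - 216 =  - 2^3* 3^3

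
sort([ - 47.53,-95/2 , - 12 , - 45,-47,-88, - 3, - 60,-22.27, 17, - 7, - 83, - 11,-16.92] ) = [ - 88,  -  83 , - 60 , - 47.53, - 95/2, - 47, - 45, - 22.27, - 16.92 , - 12, - 11, - 7, -3,  17] 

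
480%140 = 60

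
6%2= 0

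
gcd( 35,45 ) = 5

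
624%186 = 66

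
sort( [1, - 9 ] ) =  [ - 9, 1]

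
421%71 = 66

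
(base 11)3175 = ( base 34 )3LE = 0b1000001100100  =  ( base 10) 4196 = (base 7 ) 15143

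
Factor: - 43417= - 11^1*3947^1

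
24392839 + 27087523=51480362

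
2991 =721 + 2270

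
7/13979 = 1/1997 = 0.00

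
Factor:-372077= - 19^1 * 19583^1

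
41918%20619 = 680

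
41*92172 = 3779052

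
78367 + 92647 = 171014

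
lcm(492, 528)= 21648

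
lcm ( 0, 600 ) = 0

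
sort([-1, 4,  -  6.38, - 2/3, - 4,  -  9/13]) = [-6.38, - 4, - 1, - 9/13, - 2/3, 4 ] 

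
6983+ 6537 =13520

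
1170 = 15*78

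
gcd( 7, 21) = 7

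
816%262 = 30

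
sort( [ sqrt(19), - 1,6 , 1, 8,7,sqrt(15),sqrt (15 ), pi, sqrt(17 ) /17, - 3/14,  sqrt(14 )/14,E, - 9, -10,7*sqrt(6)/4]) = [ - 10, - 9, - 1, - 3/14, sqrt(17)/17,sqrt(14 ) /14,1,E,pi,sqrt(15 ),sqrt (15 ), 7*sqrt( 6)/4 , sqrt( 19),6, 7, 8]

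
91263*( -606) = -55305378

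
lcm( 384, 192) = 384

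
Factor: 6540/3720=109/62=2^ (-1)*31^( - 1) * 109^1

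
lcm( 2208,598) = 28704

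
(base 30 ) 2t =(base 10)89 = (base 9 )108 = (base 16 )59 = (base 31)2R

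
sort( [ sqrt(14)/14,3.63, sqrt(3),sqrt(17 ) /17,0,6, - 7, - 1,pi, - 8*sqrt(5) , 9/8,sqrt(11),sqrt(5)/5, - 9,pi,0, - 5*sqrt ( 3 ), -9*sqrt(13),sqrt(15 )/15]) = [ - 9 * sqrt(13), - 8*sqrt(5), - 9, - 5*sqrt(3), - 7, - 1, 0, 0, sqrt(17) /17,sqrt(15) /15 , sqrt ( 14)/14,sqrt(5 ) /5,9/8,sqrt(  3 ),  pi, pi,  sqrt(11),3.63, 6 ] 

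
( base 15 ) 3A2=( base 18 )29H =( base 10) 827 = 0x33b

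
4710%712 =438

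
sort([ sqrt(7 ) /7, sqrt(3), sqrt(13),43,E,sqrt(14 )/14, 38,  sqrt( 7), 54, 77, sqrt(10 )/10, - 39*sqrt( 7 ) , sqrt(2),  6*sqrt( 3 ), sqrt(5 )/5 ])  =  [- 39*sqrt(7 ), sqrt ( 14)/14,sqrt(10 ) /10,sqrt ( 7)/7, sqrt ( 5 ) /5 , sqrt(2 ), sqrt(3), sqrt( 7 ), E,sqrt( 13 ), 6*sqrt( 3), 38,43, 54 , 77] 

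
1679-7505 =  - 5826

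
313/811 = 313/811 = 0.39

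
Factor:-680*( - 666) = 2^4  *  3^2 * 5^1*17^1*37^1 = 452880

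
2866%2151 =715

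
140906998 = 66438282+74468716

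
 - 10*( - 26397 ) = 263970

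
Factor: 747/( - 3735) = -1/5 = - 5^( - 1) 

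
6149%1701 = 1046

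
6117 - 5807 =310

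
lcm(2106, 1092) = 29484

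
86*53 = 4558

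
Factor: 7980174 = 2^1 * 3^3*17^1*8693^1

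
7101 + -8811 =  - 1710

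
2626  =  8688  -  6062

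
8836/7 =8836/7 = 1262.29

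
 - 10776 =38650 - 49426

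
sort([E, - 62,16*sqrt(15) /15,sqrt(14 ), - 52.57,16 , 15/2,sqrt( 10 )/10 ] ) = [ - 62  , - 52.57, sqrt( 10 ) /10, E , sqrt( 14), 16*sqrt(15)/15,15/2,16]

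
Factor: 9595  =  5^1*19^1*101^1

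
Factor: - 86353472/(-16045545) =2^6 * 3^(-1)*5^( - 1) * 17^1*139^1*233^ ( - 1 )*571^1*4591^( - 1)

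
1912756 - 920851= 991905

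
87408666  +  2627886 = 90036552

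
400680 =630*636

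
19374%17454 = 1920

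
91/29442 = 13/4206 = 0.00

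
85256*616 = 52517696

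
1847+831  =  2678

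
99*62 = 6138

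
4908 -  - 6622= 11530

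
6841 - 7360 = -519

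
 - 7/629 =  - 7/629 = - 0.01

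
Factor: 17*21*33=3^2* 7^1*11^1*17^1 = 11781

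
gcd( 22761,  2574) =9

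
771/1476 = 257/492 = 0.52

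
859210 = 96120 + 763090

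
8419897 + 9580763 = 18000660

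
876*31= 27156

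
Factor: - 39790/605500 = - 2^( - 1)*5^( - 2)*7^(-1)*23^1 = -23/350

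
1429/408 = 3 + 205/408=3.50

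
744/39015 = 248/13005  =  0.02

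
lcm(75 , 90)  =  450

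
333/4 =333/4= 83.25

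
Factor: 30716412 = 2^2*3^1 * 31^1 * 82571^1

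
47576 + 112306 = 159882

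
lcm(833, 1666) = 1666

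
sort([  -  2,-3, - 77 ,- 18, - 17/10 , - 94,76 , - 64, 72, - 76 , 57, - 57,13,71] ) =[ - 94, - 77,-76, - 64,  -  57,  -  18,-3, - 2, - 17/10,13, 57,71, 72,76 ]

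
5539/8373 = 5539/8373 = 0.66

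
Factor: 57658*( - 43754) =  - 2522768132= -2^2*127^1*131^1 * 167^1 * 227^1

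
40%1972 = 40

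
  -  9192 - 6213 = - 15405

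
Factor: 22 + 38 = 60= 2^2*3^1*5^1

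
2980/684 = 745/171 = 4.36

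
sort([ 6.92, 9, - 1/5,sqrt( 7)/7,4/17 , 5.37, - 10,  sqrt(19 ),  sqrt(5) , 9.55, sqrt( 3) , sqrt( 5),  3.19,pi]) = [ -10, - 1/5,  4/17 , sqrt( 7 ) /7,sqrt (3 ),sqrt( 5),sqrt( 5), pi,3.19,sqrt( 19),  5.37 , 6.92,9,9.55 ]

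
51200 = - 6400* ( - 8) 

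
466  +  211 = 677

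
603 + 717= 1320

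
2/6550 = 1/3275 =0.00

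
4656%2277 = 102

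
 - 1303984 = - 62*21032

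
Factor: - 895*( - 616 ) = 2^3 * 5^1*7^1*11^1 *179^1 = 551320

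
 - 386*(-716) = 276376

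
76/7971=76/7971 = 0.01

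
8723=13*671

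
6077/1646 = 3 + 1139/1646  =  3.69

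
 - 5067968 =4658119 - 9726087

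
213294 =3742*57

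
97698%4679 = 4118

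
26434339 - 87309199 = - 60874860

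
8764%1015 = 644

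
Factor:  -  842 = - 2^1*421^1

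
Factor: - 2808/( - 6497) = 2^3*3^3 * 13^1 * 73^( - 1 ) * 89^(-1) 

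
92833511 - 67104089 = 25729422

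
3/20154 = 1/6718  =  0.00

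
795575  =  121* 6575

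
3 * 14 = 42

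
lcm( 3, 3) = 3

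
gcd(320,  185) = 5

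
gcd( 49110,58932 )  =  9822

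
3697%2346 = 1351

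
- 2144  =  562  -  2706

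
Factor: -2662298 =-2^1  *37^1* 35977^1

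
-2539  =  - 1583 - 956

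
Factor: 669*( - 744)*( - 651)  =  324026136 = 2^3 * 3^3*7^1 * 31^2* 223^1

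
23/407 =23/407= 0.06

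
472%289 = 183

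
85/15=17/3 = 5.67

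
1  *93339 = 93339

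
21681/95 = 228 + 21/95 =228.22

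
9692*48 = 465216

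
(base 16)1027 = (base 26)631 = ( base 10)4135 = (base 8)10047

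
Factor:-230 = - 2^1*5^1*23^1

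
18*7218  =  129924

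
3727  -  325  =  3402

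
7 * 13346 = 93422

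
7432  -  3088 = 4344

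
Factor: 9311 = 9311^1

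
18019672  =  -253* ( - 71224 ) 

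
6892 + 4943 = 11835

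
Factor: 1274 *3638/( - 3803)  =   - 2^2*  7^2*13^1*17^1 * 107^1*3803^(-1) = -4634812/3803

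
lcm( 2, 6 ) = 6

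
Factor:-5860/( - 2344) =5/2  =  2^ ( - 1 )*5^1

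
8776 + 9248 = 18024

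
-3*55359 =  - 166077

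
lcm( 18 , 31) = 558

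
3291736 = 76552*43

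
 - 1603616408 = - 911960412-691655996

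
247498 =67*3694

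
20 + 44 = 64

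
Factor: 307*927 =284589 = 3^2*103^1*307^1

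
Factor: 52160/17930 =2^5*11^( - 1)=32/11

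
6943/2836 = 2+1271/2836 = 2.45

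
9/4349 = 9/4349 = 0.00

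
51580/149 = 51580/149 = 346.17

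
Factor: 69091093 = 69091093^1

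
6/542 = 3/271 =0.01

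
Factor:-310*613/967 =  - 190030/967 = -2^1*5^1*31^1*613^1*967^(-1)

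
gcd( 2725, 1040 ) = 5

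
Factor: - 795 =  - 3^1*5^1*53^1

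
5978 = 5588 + 390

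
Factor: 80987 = 109^1*743^1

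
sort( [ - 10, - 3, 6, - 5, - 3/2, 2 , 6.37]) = [ - 10, - 5, - 3, - 3/2,  2, 6,6.37 ] 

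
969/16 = 969/16 = 60.56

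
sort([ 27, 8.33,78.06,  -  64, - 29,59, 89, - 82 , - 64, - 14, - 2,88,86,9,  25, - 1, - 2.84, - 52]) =[-82, - 64, - 64, - 52, - 29, - 14, - 2.84, - 2,  -  1, 8.33,9, 25,27, 59,78.06,86,88, 89]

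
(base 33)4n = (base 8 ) 233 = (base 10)155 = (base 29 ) 5a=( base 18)8b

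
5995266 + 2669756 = 8665022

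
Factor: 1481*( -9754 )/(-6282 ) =3^( - 2 ) * 349^( - 1 )*1481^1*4877^1  =  7222837/3141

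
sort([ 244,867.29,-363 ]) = [ - 363,244, 867.29] 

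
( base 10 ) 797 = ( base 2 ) 1100011101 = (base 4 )30131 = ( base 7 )2216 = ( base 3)1002112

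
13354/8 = 1669  +  1/4 = 1669.25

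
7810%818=448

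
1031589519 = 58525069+973064450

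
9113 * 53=482989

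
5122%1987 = 1148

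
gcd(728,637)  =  91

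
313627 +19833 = 333460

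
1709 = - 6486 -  - 8195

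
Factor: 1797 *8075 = 3^1*5^2* 17^1*19^1 *599^1 = 14510775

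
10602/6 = 1767 = 1767.00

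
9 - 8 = 1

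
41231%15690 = 9851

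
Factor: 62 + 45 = 107^1 = 107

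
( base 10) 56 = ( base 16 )38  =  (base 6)132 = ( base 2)111000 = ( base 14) 40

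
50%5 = 0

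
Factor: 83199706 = 2^1*73^1*569861^1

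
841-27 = 814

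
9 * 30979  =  278811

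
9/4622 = 9/4622 = 0.00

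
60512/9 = 60512/9 = 6723.56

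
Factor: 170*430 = 73100=2^2 * 5^2*17^1*43^1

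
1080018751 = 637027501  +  442991250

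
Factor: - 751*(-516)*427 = 165469332 = 2^2*3^1 * 7^1*43^1*61^1*751^1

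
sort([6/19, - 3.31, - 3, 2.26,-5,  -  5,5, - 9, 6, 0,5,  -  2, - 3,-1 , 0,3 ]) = [-9,- 5, - 5, - 3.31,- 3, - 3, - 2, -1, 0, 0, 6/19,  2.26, 3,5, 5,6]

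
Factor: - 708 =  - 2^2*3^1*59^1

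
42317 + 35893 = 78210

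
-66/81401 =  - 66/81401 = - 0.00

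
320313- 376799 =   -  56486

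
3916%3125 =791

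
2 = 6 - 4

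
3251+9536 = 12787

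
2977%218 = 143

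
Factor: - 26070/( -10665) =22/9  =  2^1 *3^(  -  2)*11^1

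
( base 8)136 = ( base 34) 2q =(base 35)2O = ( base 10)94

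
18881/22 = 858 + 5/22 = 858.23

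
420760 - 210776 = 209984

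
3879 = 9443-5564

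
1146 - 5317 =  - 4171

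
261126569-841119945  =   - 579993376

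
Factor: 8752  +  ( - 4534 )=4218  =  2^1*3^1*19^1*37^1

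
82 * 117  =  9594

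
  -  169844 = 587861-757705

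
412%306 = 106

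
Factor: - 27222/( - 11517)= 26/11 = 2^1 * 11^( - 1 )*13^1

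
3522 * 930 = 3275460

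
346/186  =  1 + 80/93=1.86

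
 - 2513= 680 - 3193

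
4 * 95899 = 383596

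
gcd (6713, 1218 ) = 7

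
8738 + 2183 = 10921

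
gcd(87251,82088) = 1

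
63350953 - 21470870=41880083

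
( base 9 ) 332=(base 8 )420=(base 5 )2042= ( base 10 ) 272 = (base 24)b8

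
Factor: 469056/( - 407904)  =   - 2^1*349^1*607^(-1) = -698/607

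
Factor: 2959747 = 7^3*8629^1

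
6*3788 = 22728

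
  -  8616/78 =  - 111 + 7/13=- 110.46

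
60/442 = 30/221 = 0.14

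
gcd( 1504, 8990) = 2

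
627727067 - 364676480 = 263050587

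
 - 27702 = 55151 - 82853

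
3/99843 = 1/33281 = 0.00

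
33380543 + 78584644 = 111965187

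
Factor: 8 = 2^3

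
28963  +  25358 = 54321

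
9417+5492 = 14909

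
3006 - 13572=-10566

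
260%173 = 87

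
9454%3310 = 2834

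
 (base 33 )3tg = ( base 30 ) 4la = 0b1000010010000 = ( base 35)3G5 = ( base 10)4240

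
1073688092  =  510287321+563400771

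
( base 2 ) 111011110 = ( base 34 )E2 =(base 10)478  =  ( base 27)HJ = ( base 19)163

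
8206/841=9 + 637/841 = 9.76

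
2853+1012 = 3865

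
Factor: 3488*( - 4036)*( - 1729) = 2^7*7^1*13^1*19^1*  109^1*1009^1 = 24340115072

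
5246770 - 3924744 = 1322026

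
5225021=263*19867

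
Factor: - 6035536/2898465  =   - 2^4*3^( - 1 )*5^( - 1) *13^1*73^( - 1)* 2647^( - 1)*29017^1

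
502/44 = 251/22 = 11.41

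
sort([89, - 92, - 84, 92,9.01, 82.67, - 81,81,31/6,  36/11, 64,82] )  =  [ - 92, - 84,-81,36/11,31/6,9.01,64,81,82, 82.67,89,92] 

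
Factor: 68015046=2^1 *3^1 * 11^1*89^1*11579^1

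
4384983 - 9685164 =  - 5300181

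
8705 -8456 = 249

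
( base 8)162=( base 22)54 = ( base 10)114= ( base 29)3R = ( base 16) 72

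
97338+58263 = 155601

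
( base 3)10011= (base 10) 85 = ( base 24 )3d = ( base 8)125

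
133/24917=133/24917 =0.01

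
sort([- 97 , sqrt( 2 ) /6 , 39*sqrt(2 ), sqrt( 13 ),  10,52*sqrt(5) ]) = [ - 97 , sqrt( 2)/6, sqrt(13) , 10, 39*sqrt( 2 ), 52*sqrt( 5)]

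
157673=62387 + 95286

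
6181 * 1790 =11063990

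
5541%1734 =339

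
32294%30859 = 1435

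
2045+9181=11226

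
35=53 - 18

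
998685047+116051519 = 1114736566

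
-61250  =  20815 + -82065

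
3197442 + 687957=3885399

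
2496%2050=446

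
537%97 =52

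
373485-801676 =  -428191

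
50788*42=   2133096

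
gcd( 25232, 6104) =8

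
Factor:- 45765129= - 3^1*19^1 * 53^1 * 15149^1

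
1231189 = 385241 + 845948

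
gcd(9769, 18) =1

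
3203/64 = 50 + 3/64 =50.05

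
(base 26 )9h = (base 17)ed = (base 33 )7k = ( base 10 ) 251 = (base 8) 373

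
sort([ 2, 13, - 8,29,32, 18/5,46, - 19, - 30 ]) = [ - 30, - 19,-8, 2, 18/5,13, 29, 32,46 ] 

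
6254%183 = 32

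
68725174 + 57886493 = 126611667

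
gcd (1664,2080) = 416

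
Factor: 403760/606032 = 5^1*103^1*773^( - 1 ) = 515/773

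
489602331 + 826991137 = 1316593468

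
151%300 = 151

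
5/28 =5/28 =0.18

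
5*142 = 710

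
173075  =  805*215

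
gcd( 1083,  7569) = 3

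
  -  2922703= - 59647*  49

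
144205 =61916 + 82289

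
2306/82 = 28 + 5/41 =28.12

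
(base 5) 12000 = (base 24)1CB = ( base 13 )524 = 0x36B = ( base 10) 875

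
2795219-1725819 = 1069400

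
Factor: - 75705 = - 3^1 * 5^1*7^2*103^1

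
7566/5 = 1513 + 1/5 = 1513.20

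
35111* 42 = 1474662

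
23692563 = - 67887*( - 349 )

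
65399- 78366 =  - 12967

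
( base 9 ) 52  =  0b101111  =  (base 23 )21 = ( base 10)47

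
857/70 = 857/70 = 12.24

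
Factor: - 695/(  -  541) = 5^1 * 139^1*541^( - 1 ) 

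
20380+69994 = 90374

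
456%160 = 136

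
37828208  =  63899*592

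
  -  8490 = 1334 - 9824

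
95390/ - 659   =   - 95390/659  =  -  144.75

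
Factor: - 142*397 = -2^1*71^1*397^1 = - 56374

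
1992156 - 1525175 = 466981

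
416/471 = 416/471 =0.88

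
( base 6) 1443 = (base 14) 1D9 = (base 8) 603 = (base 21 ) I9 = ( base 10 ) 387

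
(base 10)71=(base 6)155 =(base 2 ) 1000111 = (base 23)32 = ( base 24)2n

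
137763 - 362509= - 224746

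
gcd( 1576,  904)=8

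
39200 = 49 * 800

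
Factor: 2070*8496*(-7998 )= - 140658586560=- 2^6*3^5*5^1*23^1*31^1*43^1 * 59^1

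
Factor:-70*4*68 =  - 2^5 * 5^1*7^1*17^1 = - 19040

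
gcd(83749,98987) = 1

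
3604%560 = 244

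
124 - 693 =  - 569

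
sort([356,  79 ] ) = [ 79, 356 ]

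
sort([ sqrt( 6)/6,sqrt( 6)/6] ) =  [sqrt( 6)/6,sqrt ( 6 ) /6 ] 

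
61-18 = 43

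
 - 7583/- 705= 10 + 533/705 = 10.76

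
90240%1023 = 216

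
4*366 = 1464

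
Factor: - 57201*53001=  - 3^4 * 13^1*23^1*151^1*829^1 = - 3031710201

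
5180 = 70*74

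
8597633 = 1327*6479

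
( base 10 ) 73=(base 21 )3a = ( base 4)1021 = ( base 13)58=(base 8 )111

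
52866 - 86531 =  - 33665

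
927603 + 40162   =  967765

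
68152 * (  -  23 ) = -1567496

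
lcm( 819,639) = 58149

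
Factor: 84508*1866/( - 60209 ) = - 157691928/60209  =  - 2^3 * 3^1 * 37^1 * 311^1*571^1 *60209^( - 1)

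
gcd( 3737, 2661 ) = 1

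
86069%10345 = 3309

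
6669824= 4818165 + 1851659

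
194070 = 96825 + 97245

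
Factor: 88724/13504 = 2^( - 4)*41^1*211^ ( - 1 ) * 541^1 = 22181/3376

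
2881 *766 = 2206846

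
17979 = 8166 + 9813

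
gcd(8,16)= 8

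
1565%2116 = 1565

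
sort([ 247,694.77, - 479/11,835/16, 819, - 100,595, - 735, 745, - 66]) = [ - 735, - 100, - 66, - 479/11,835/16,247,595, 694.77, 745,819 ] 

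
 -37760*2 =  - 75520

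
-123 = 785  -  908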